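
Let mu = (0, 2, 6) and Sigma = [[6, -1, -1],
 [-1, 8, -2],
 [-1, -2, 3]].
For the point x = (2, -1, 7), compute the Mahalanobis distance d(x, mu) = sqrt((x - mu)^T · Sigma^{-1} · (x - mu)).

Step 1 — centre the observation: (x - mu) = (2, -3, 1).

Step 2 — invert Sigma (cofactor / det for 3×3, or solve directly):
  Sigma^{-1} = [[0.1905, 0.0476, 0.0952],
 [0.0476, 0.1619, 0.1238],
 [0.0952, 0.1238, 0.4476]].

Step 3 — form the quadratic (x - mu)^T · Sigma^{-1} · (x - mu):
  Sigma^{-1} · (x - mu) = (0.3333, -0.2667, 0.2667).
  (x - mu)^T · [Sigma^{-1} · (x - mu)] = (2)·(0.3333) + (-3)·(-0.2667) + (1)·(0.2667) = 1.7333.

Step 4 — take square root: d = √(1.7333) ≈ 1.3166.

d(x, mu) = √(1.7333) ≈ 1.3166


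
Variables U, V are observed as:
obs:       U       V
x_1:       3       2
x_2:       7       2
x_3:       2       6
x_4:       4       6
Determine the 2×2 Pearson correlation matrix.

Step 1 — column means:
  mean(U) = (3 + 7 + 2 + 4) / 4 = 16/4 = 4
  mean(V) = (2 + 2 + 6 + 6) / 4 = 16/4 = 4

Step 2 — sample variances and covariances s[i,j] = (1/(n-1)) · Σ_k (x_{k,i} - mean_i) · (x_{k,j} - mean_j), with n-1 = 3:
  s[U,U] = ((-1)·(-1) + (3)·(3) + (-2)·(-2) + (0)·(0)) / 3 = 14/3 = 4.6667
  s[U,V] = ((-1)·(-2) + (3)·(-2) + (-2)·(2) + (0)·(2)) / 3 = -8/3 = -2.6667
  s[V,V] = ((-2)·(-2) + (-2)·(-2) + (2)·(2) + (2)·(2)) / 3 = 16/3 = 5.3333
  Sample standard deviations s_i = √(s[i,i]):
  s(U) = √(4.6667) = 2.1602
  s(V) = √(5.3333) = 2.3094

Step 3 — r_{ij} = s_{ij} / (s_i · s_j):
  r[U,U] = 1 (diagonal).
  r[U,V] = -2.6667 / (2.1602 · 2.3094) = -2.6667 / 4.9889 = -0.5345
  r[V,V] = 1 (diagonal).

R is symmetric with unit diagonal. Assembling:

R = [[1, -0.5345],
 [-0.5345, 1]]


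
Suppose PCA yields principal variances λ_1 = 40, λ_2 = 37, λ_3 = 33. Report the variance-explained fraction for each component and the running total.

Step 1 — total variance = trace(Sigma) = Σ λ_i = 40 + 37 + 33 = 110.

Step 2 — fraction explained by component i = λ_i / Σ λ:
  PC1: 40/110 = 0.3636
  PC2: 37/110 = 0.3364
  PC3: 33/110 = 0.3

Step 3 — cumulative fraction after k components = (λ_1 + ... + λ_k) / Σ λ:
  k = 1: 40/110 = 0.3636
  k = 2: (40 + 37)/110 = 77/110 = 0.7
  k = 3: (40 + 37 + 33)/110 = 110/110 = 1

Summary (fraction, with percent):

explained: PC1 0.3636 (36.36%), PC2 0.3364 (33.64%), PC3 0.3 (30%);  cumulative: 0.3636, 0.7, 1


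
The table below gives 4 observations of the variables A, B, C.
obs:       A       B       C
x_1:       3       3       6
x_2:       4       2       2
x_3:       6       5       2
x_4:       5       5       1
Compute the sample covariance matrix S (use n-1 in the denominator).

Step 1 — column means:
  mean(A) = (3 + 4 + 6 + 5) / 4 = 18/4 = 4.5
  mean(B) = (3 + 2 + 5 + 5) / 4 = 15/4 = 3.75
  mean(C) = (6 + 2 + 2 + 1) / 4 = 11/4 = 2.75

Step 2 — sample covariance S[i,j] = (1/(n-1)) · Σ_k (x_{k,i} - mean_i) · (x_{k,j} - mean_j), with n-1 = 3.
  S[A,A] = ((-1.5)·(-1.5) + (-0.5)·(-0.5) + (1.5)·(1.5) + (0.5)·(0.5)) / 3 = 5/3 = 1.6667
  S[A,B] = ((-1.5)·(-0.75) + (-0.5)·(-1.75) + (1.5)·(1.25) + (0.5)·(1.25)) / 3 = 4.5/3 = 1.5
  S[A,C] = ((-1.5)·(3.25) + (-0.5)·(-0.75) + (1.5)·(-0.75) + (0.5)·(-1.75)) / 3 = -6.5/3 = -2.1667
  S[B,B] = ((-0.75)·(-0.75) + (-1.75)·(-1.75) + (1.25)·(1.25) + (1.25)·(1.25)) / 3 = 6.75/3 = 2.25
  S[B,C] = ((-0.75)·(3.25) + (-1.75)·(-0.75) + (1.25)·(-0.75) + (1.25)·(-1.75)) / 3 = -4.25/3 = -1.4167
  S[C,C] = ((3.25)·(3.25) + (-0.75)·(-0.75) + (-0.75)·(-0.75) + (-1.75)·(-1.75)) / 3 = 14.75/3 = 4.9167

S is symmetric (S[j,i] = S[i,j]). Assembling:

S = [[1.6667, 1.5, -2.1667],
 [1.5, 2.25, -1.4167],
 [-2.1667, -1.4167, 4.9167]]


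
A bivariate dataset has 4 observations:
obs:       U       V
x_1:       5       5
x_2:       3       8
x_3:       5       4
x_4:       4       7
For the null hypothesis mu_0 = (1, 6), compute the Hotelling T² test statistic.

Step 1 — sample mean vector:
  mean(U) = (5 + 3 + 5 + 4) / 4 = 17/4 = 4.25
  mean(V) = (5 + 8 + 4 + 7) / 4 = 24/4 = 6
  x̄ = (4.25, 6),  deviation x̄ - mu_0 = (4.25, 6) - (1, 6) = (3.25, 0).

Step 2 — sample covariance matrix, S[i,j] = (1/(n-1)) · Σ_k (x_{k,i} - mean_i) · (x_{k,j} - mean_j), divisor n-1 = 3:
  S[U,U] = ((0.75)·(0.75) + (-1.25)·(-1.25) + (0.75)·(0.75) + (-0.25)·(-0.25)) / 3 = 2.75/3 = 0.9167
  S[U,V] = ((0.75)·(-1) + (-1.25)·(2) + (0.75)·(-2) + (-0.25)·(1)) / 3 = -5/3 = -1.6667
  S[V,V] = ((-1)·(-1) + (2)·(2) + (-2)·(-2) + (1)·(1)) / 3 = 10/3 = 3.3333
  S = [[0.9167, -1.6667],
 [-1.6667, 3.3333]].

Step 3 — invert S. det(S) = 0.9167·3.3333 - (-1.6667)² = 0.2778.
  S^{-1} = (1/det) · [[d, -b], [-b, a]] = [[12, 6],
 [6, 3.3]].

Step 4 — quadratic form (x̄ - mu_0)^T · S^{-1} · (x̄ - mu_0):
  S^{-1} · (x̄ - mu_0) = (39, 19.5),
  (x̄ - mu_0)^T · [...] = (3.25)·(39) + (0)·(19.5) = 126.75.

Step 5 — scale by n: T² = 4 · 126.75 = 507.

T² ≈ 507


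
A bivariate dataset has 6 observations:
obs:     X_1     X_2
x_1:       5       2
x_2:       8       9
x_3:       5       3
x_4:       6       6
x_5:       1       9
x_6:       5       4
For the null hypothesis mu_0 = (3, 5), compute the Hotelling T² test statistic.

Step 1 — sample mean vector:
  mean(X_1) = (5 + 8 + 5 + 6 + 1 + 5) / 6 = 30/6 = 5
  mean(X_2) = (2 + 9 + 3 + 6 + 9 + 4) / 6 = 33/6 = 5.5
  x̄ = (5, 5.5),  deviation x̄ - mu_0 = (5, 5.5) - (3, 5) = (2, 0.5).

Step 2 — sample covariance matrix, S[i,j] = (1/(n-1)) · Σ_k (x_{k,i} - mean_i) · (x_{k,j} - mean_j), divisor n-1 = 5:
  S[X_1,X_1] = ((0)·(0) + (3)·(3) + (0)·(0) + (1)·(1) + (-4)·(-4) + (0)·(0)) / 5 = 26/5 = 5.2
  S[X_1,X_2] = ((0)·(-3.5) + (3)·(3.5) + (0)·(-2.5) + (1)·(0.5) + (-4)·(3.5) + (0)·(-1.5)) / 5 = -3/5 = -0.6
  S[X_2,X_2] = ((-3.5)·(-3.5) + (3.5)·(3.5) + (-2.5)·(-2.5) + (0.5)·(0.5) + (3.5)·(3.5) + (-1.5)·(-1.5)) / 5 = 45.5/5 = 9.1
  S = [[5.2, -0.6],
 [-0.6, 9.1]].

Step 3 — invert S. det(S) = 5.2·9.1 - (-0.6)² = 46.96.
  S^{-1} = (1/det) · [[d, -b], [-b, a]] = [[0.1938, 0.0128],
 [0.0128, 0.1107]].

Step 4 — quadratic form (x̄ - mu_0)^T · S^{-1} · (x̄ - mu_0):
  S^{-1} · (x̄ - mu_0) = (0.394, 0.0809),
  (x̄ - mu_0)^T · [...] = (2)·(0.394) + (0.5)·(0.0809) = 0.8284.

Step 5 — scale by n: T² = 6 · 0.8284 = 4.9702.

T² ≈ 4.9702


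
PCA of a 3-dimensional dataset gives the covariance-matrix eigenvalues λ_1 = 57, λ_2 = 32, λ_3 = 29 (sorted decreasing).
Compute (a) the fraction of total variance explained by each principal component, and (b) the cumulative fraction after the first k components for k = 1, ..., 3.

Step 1 — total variance = trace(Sigma) = Σ λ_i = 57 + 32 + 29 = 118.

Step 2 — fraction explained by component i = λ_i / Σ λ:
  PC1: 57/118 = 0.4831
  PC2: 32/118 = 0.2712
  PC3: 29/118 = 0.2458

Step 3 — cumulative fraction after k components = (λ_1 + ... + λ_k) / Σ λ:
  k = 1: 57/118 = 0.4831
  k = 2: (57 + 32)/118 = 89/118 = 0.7542
  k = 3: (57 + 32 + 29)/118 = 118/118 = 1

Summary (fraction, with percent):

explained: PC1 0.4831 (48.31%), PC2 0.2712 (27.12%), PC3 0.2458 (24.58%);  cumulative: 0.4831, 0.7542, 1


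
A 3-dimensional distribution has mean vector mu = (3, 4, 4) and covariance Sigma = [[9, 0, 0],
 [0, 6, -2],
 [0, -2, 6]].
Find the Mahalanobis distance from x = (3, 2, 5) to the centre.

Step 1 — centre the observation: (x - mu) = (0, -2, 1).

Step 2 — invert Sigma (cofactor / det for 3×3, or solve directly):
  Sigma^{-1} = [[0.1111, 0, 0],
 [0, 0.1875, 0.0625],
 [0, 0.0625, 0.1875]].

Step 3 — form the quadratic (x - mu)^T · Sigma^{-1} · (x - mu):
  Sigma^{-1} · (x - mu) = (0, -0.3125, 0.0625).
  (x - mu)^T · [Sigma^{-1} · (x - mu)] = (0)·(0) + (-2)·(-0.3125) + (1)·(0.0625) = 0.6875.

Step 4 — take square root: d = √(0.6875) ≈ 0.8292.

d(x, mu) = √(0.6875) ≈ 0.8292


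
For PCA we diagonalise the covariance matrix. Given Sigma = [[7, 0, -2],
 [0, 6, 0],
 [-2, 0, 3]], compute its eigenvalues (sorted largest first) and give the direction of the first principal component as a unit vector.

Step 1 — characteristic polynomial p(λ) = det(λI - Sigma) = λ³ - tr·λ² + c_1·λ - det, where tr = trace, c_1 = sum of the principal 2×2 minors, det = det(Sigma):
  tr = 7 + 6 + 3 = 16,
  c_1 = (7·6 - (0)²) + (7·3 - (-2)²) + (6·3 - (0)²) = 42 + 17 + 18 = 77,
  det = 7·(6·3 - (0)²) - (0)·((0)·3 - (0)·(-2)) + (-2)·((0)·(0) - 6·(-2)) = 7·(18) - (0)·(0) + (-2)·(12) = 102.
  So p(λ) = λ³ - 16λ² + 77λ - 102.
Step 2 — look for an integer root (rational root theorem: any rational root is an integer divisor of 102). Testing λ = 6:
  p(6) = 216 - 576 + 462 - 102 = 0  ✓
  Dividing out (λ - 6): p(λ) = (λ - 6)(λ² - 10λ + 17).
Step 3 — remaining eigenvalues from the quadratic λ² - 10λ + 17 = 0:
  Δ = 10² - 4·17 = 100 - 68 = 32,  λ = (10 ± √32)/2 = (10 ± 5.6569)/2 ≈ 7.8284 or 2.1716.
  Sorted: λ_1 = 7.8284,  λ_2 = 6,  λ_3 = 2.1716  (check: sum = 16 = tr ✓).

Step 4 — unit eigenvector for λ_1 ≈ 7.8284: v spans the null space of (Sigma - λ_1 I), whose rows are
  r_1 = (-0.8284, 0, -2),  r_2 = (0, -1.8284, 0),  r_3 = (-2, 0, -4.8284).
  v is orthogonal to every row, so take v ∝ r_1 × r_2 = ((0)·(0) - (-2)·(-1.8284), (-2)·(0) - (-0.8284)·(0), (-0.8284)·(-1.8284) - (0)·(0)) ≈ (-3.6569, 0, 1.5147).
  Rescale (multiply by -1 so the first nonzero entry is positive): u = (3.6569, 0, -1.5147).
  ||u|| = √((3.6569)² + (0)² + (-1.5147)²) = √(15.667) ≈ 3.9582,  v_1 = u/||u|| ≈ (0.9239, 0, -0.3827) (||v_1|| = 1).

λ_1 = 7.8284,  λ_2 = 6,  λ_3 = 2.1716;  v_1 ≈ (0.9239, 0, -0.3827)


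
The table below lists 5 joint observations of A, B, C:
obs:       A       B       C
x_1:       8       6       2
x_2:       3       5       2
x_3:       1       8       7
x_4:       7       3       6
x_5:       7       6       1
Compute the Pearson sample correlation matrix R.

Step 1 — column means:
  mean(A) = (8 + 3 + 1 + 7 + 7) / 5 = 26/5 = 5.2
  mean(B) = (6 + 5 + 8 + 3 + 6) / 5 = 28/5 = 5.6
  mean(C) = (2 + 2 + 7 + 6 + 1) / 5 = 18/5 = 3.6

Step 2 — sample variances and covariances s[i,j] = (1/(n-1)) · Σ_k (x_{k,i} - mean_i) · (x_{k,j} - mean_j), with n-1 = 4:
  s[A,A] = ((2.8)·(2.8) + (-2.2)·(-2.2) + (-4.2)·(-4.2) + (1.8)·(1.8) + (1.8)·(1.8)) / 4 = 36.8/4 = 9.2
  s[A,B] = ((2.8)·(0.4) + (-2.2)·(-0.6) + (-4.2)·(2.4) + (1.8)·(-2.6) + (1.8)·(0.4)) / 4 = -11.6/4 = -2.9
  s[A,C] = ((2.8)·(-1.6) + (-2.2)·(-1.6) + (-4.2)·(3.4) + (1.8)·(2.4) + (1.8)·(-2.6)) / 4 = -15.6/4 = -3.9
  s[B,B] = ((0.4)·(0.4) + (-0.6)·(-0.6) + (2.4)·(2.4) + (-2.6)·(-2.6) + (0.4)·(0.4)) / 4 = 13.2/4 = 3.3
  s[B,C] = ((0.4)·(-1.6) + (-0.6)·(-1.6) + (2.4)·(3.4) + (-2.6)·(2.4) + (0.4)·(-2.6)) / 4 = 1.2/4 = 0.3
  s[C,C] = ((-1.6)·(-1.6) + (-1.6)·(-1.6) + (3.4)·(3.4) + (2.4)·(2.4) + (-2.6)·(-2.6)) / 4 = 29.2/4 = 7.3
  Sample standard deviations s_i = √(s[i,i]):
  s(A) = √(9.2) = 3.0332
  s(B) = √(3.3) = 1.8166
  s(C) = √(7.3) = 2.7019

Step 3 — r_{ij} = s_{ij} / (s_i · s_j):
  r[A,A] = 1 (diagonal).
  r[A,B] = -2.9 / (3.0332 · 1.8166) = -2.9 / 5.51 = -0.5263
  r[A,C] = -3.9 / (3.0332 · 2.7019) = -3.9 / 8.1951 = -0.4759
  r[B,B] = 1 (diagonal).
  r[B,C] = 0.3 / (1.8166 · 2.7019) = 0.3 / 4.9082 = 0.0611
  r[C,C] = 1 (diagonal).

R is symmetric with unit diagonal. Assembling:

R = [[1, -0.5263, -0.4759],
 [-0.5263, 1, 0.0611],
 [-0.4759, 0.0611, 1]]


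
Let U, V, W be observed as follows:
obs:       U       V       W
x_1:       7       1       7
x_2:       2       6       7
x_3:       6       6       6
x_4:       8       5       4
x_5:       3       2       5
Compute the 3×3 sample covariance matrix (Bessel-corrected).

Step 1 — column means:
  mean(U) = (7 + 2 + 6 + 8 + 3) / 5 = 26/5 = 5.2
  mean(V) = (1 + 6 + 6 + 5 + 2) / 5 = 20/5 = 4
  mean(W) = (7 + 7 + 6 + 4 + 5) / 5 = 29/5 = 5.8

Step 2 — sample covariance S[i,j] = (1/(n-1)) · Σ_k (x_{k,i} - mean_i) · (x_{k,j} - mean_j), with n-1 = 4.
  S[U,U] = ((1.8)·(1.8) + (-3.2)·(-3.2) + (0.8)·(0.8) + (2.8)·(2.8) + (-2.2)·(-2.2)) / 4 = 26.8/4 = 6.7
  S[U,V] = ((1.8)·(-3) + (-3.2)·(2) + (0.8)·(2) + (2.8)·(1) + (-2.2)·(-2)) / 4 = -3/4 = -0.75
  S[U,W] = ((1.8)·(1.2) + (-3.2)·(1.2) + (0.8)·(0.2) + (2.8)·(-1.8) + (-2.2)·(-0.8)) / 4 = -4.8/4 = -1.2
  S[V,V] = ((-3)·(-3) + (2)·(2) + (2)·(2) + (1)·(1) + (-2)·(-2)) / 4 = 22/4 = 5.5
  S[V,W] = ((-3)·(1.2) + (2)·(1.2) + (2)·(0.2) + (1)·(-1.8) + (-2)·(-0.8)) / 4 = -1/4 = -0.25
  S[W,W] = ((1.2)·(1.2) + (1.2)·(1.2) + (0.2)·(0.2) + (-1.8)·(-1.8) + (-0.8)·(-0.8)) / 4 = 6.8/4 = 1.7

S is symmetric (S[j,i] = S[i,j]). Assembling:

S = [[6.7, -0.75, -1.2],
 [-0.75, 5.5, -0.25],
 [-1.2, -0.25, 1.7]]


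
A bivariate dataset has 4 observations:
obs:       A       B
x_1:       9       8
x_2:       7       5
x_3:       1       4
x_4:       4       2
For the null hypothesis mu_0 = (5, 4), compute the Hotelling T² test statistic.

Step 1 — sample mean vector:
  mean(A) = (9 + 7 + 1 + 4) / 4 = 21/4 = 5.25
  mean(B) = (8 + 5 + 4 + 2) / 4 = 19/4 = 4.75
  x̄ = (5.25, 4.75),  deviation x̄ - mu_0 = (5.25, 4.75) - (5, 4) = (0.25, 0.75).

Step 2 — sample covariance matrix, S[i,j] = (1/(n-1)) · Σ_k (x_{k,i} - mean_i) · (x_{k,j} - mean_j), divisor n-1 = 3:
  S[A,A] = ((3.75)·(3.75) + (1.75)·(1.75) + (-4.25)·(-4.25) + (-1.25)·(-1.25)) / 3 = 36.75/3 = 12.25
  S[A,B] = ((3.75)·(3.25) + (1.75)·(0.25) + (-4.25)·(-0.75) + (-1.25)·(-2.75)) / 3 = 19.25/3 = 6.4167
  S[B,B] = ((3.25)·(3.25) + (0.25)·(0.25) + (-0.75)·(-0.75) + (-2.75)·(-2.75)) / 3 = 18.75/3 = 6.25
  S = [[12.25, 6.4167],
 [6.4167, 6.25]].

Step 3 — invert S. det(S) = 12.25·6.25 - (6.4167)² = 35.3889.
  S^{-1} = (1/det) · [[d, -b], [-b, a]] = [[0.1766, -0.1813],
 [-0.1813, 0.3462]].

Step 4 — quadratic form (x̄ - mu_0)^T · S^{-1} · (x̄ - mu_0):
  S^{-1} · (x̄ - mu_0) = (-0.0918, 0.2143),
  (x̄ - mu_0)^T · [...] = (0.25)·(-0.0918) + (0.75)·(0.2143) = 0.1378.

Step 5 — scale by n: T² = 4 · 0.1378 = 0.551.

T² ≈ 0.551


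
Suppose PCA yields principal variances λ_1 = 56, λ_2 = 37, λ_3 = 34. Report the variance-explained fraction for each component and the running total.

Step 1 — total variance = trace(Sigma) = Σ λ_i = 56 + 37 + 34 = 127.

Step 2 — fraction explained by component i = λ_i / Σ λ:
  PC1: 56/127 = 0.4409
  PC2: 37/127 = 0.2913
  PC3: 34/127 = 0.2677

Step 3 — cumulative fraction after k components = (λ_1 + ... + λ_k) / Σ λ:
  k = 1: 56/127 = 0.4409
  k = 2: (56 + 37)/127 = 93/127 = 0.7323
  k = 3: (56 + 37 + 34)/127 = 127/127 = 1

Summary (fraction, with percent):

explained: PC1 0.4409 (44.09%), PC2 0.2913 (29.13%), PC3 0.2677 (26.77%);  cumulative: 0.4409, 0.7323, 1


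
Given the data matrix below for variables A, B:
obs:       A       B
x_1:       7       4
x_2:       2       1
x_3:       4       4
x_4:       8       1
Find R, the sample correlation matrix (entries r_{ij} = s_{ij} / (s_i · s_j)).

Step 1 — column means:
  mean(A) = (7 + 2 + 4 + 8) / 4 = 21/4 = 5.25
  mean(B) = (4 + 1 + 4 + 1) / 4 = 10/4 = 2.5

Step 2 — sample variances and covariances s[i,j] = (1/(n-1)) · Σ_k (x_{k,i} - mean_i) · (x_{k,j} - mean_j), with n-1 = 3:
  s[A,A] = ((1.75)·(1.75) + (-3.25)·(-3.25) + (-1.25)·(-1.25) + (2.75)·(2.75)) / 3 = 22.75/3 = 7.5833
  s[A,B] = ((1.75)·(1.5) + (-3.25)·(-1.5) + (-1.25)·(1.5) + (2.75)·(-1.5)) / 3 = 1.5/3 = 0.5
  s[B,B] = ((1.5)·(1.5) + (-1.5)·(-1.5) + (1.5)·(1.5) + (-1.5)·(-1.5)) / 3 = 9/3 = 3
  Sample standard deviations s_i = √(s[i,i]):
  s(A) = √(7.5833) = 2.7538
  s(B) = √(3) = 1.7321

Step 3 — r_{ij} = s_{ij} / (s_i · s_j):
  r[A,A] = 1 (diagonal).
  r[A,B] = 0.5 / (2.7538 · 1.7321) = 0.5 / 4.7697 = 0.1048
  r[B,B] = 1 (diagonal).

R is symmetric with unit diagonal. Assembling:

R = [[1, 0.1048],
 [0.1048, 1]]


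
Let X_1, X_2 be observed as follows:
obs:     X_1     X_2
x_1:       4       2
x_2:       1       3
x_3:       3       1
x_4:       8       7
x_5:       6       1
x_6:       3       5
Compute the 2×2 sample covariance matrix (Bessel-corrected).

Step 1 — column means:
  mean(X_1) = (4 + 1 + 3 + 8 + 6 + 3) / 6 = 25/6 = 4.1667
  mean(X_2) = (2 + 3 + 1 + 7 + 1 + 5) / 6 = 19/6 = 3.1667

Step 2 — sample covariance S[i,j] = (1/(n-1)) · Σ_k (x_{k,i} - mean_i) · (x_{k,j} - mean_j), with n-1 = 5.
  S[X_1,X_1] = ((-0.1667)·(-0.1667) + (-3.1667)·(-3.1667) + (-1.1667)·(-1.1667) + (3.8333)·(3.8333) + (1.8333)·(1.8333) + (-1.1667)·(-1.1667)) / 5 = 30.8333/5 = 6.1667
  S[X_1,X_2] = ((-0.1667)·(-1.1667) + (-3.1667)·(-0.1667) + (-1.1667)·(-2.1667) + (3.8333)·(3.8333) + (1.8333)·(-2.1667) + (-1.1667)·(1.8333)) / 5 = 11.8333/5 = 2.3667
  S[X_2,X_2] = ((-1.1667)·(-1.1667) + (-0.1667)·(-0.1667) + (-2.1667)·(-2.1667) + (3.8333)·(3.8333) + (-2.1667)·(-2.1667) + (1.8333)·(1.8333)) / 5 = 28.8333/5 = 5.7667

S is symmetric (S[j,i] = S[i,j]). Assembling:

S = [[6.1667, 2.3667],
 [2.3667, 5.7667]]


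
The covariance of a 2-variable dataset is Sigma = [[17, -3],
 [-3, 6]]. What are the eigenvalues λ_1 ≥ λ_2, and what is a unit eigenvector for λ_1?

Step 1 — characteristic polynomial of 2×2 Sigma:
  det(Sigma - λI) = λ² - trace · λ + det = 0.
  trace = 17 + 6 = 23, det = 17·6 - (-3)² = 93.
Step 2 — discriminant:
  Δ = trace² - 4·det = 529 - 372 = 157.
Step 3 — eigenvalues:
  λ = (trace ± √Δ)/2 = (23 ± 12.53)/2,
  λ_1 = 17.765,  λ_2 = 5.235.

Step 4 — unit eigenvector for λ_1: solve (Sigma - λ_1 I)v = 0. First row:
  (17 - 17.765)·v_x + (-3)·v_y = 0, i.e. (-0.765)·v_x + (-3)·v_y = 0,
  so v ∝ (b, λ_1 - a) = (-3, 0.765); multiply by -1 so the first entry is positive: u = (3, -0.765).
  ||u|| = √((3)² + (-0.765)²) = √(9.5852) ≈ 3.096,
  v_1 = u/||u|| ≈ (0.969, -0.2471) (||v_1|| = 1).

λ_1 = 17.765,  λ_2 = 5.235;  v_1 ≈ (0.969, -0.2471)


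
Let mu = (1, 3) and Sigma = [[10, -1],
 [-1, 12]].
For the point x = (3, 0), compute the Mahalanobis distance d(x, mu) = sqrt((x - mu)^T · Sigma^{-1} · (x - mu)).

Step 1 — centre the observation: (x - mu) = (2, -3).

Step 2 — invert Sigma. det(Sigma) = 10·12 - (-1)² = 119.
  Sigma^{-1} = (1/det) · [[d, -b], [-b, a]] = [[0.1008, 0.0084],
 [0.0084, 0.084]].

Step 3 — form the quadratic (x - mu)^T · Sigma^{-1} · (x - mu):
  Sigma^{-1} · (x - mu) = (0.1765, -0.2353).
  (x - mu)^T · [Sigma^{-1} · (x - mu)] = (2)·(0.1765) + (-3)·(-0.2353) = 1.0588.

Step 4 — take square root: d = √(1.0588) ≈ 1.029.

d(x, mu) = √(1.0588) ≈ 1.029


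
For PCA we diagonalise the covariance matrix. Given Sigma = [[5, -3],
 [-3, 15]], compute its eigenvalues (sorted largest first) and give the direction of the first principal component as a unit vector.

Step 1 — characteristic polynomial of 2×2 Sigma:
  det(Sigma - λI) = λ² - trace · λ + det = 0.
  trace = 5 + 15 = 20, det = 5·15 - (-3)² = 66.
Step 2 — discriminant:
  Δ = trace² - 4·det = 400 - 264 = 136.
Step 3 — eigenvalues:
  λ = (trace ± √Δ)/2 = (20 ± 11.6619)/2,
  λ_1 = 15.831,  λ_2 = 4.169.

Step 4 — unit eigenvector for λ_1: solve (Sigma - λ_1 I)v = 0. First row:
  (5 - 15.831)·v_x + (-3)·v_y = 0, i.e. (-10.831)·v_x + (-3)·v_y = 0,
  so v ∝ (b, λ_1 - a) = (-3, 10.831); multiply by -1 so the first entry is positive: u = (3, -10.831).
  ||u|| = √((3)² + (-10.831)²) = √(126.3095) ≈ 11.2388,
  v_1 = u/||u|| ≈ (0.2669, -0.9637) (||v_1|| = 1).

λ_1 = 15.831,  λ_2 = 4.169;  v_1 ≈ (0.2669, -0.9637)


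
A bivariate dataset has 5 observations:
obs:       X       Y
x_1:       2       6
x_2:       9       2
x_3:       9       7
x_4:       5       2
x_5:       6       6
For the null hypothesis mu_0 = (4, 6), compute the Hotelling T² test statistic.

Step 1 — sample mean vector:
  mean(X) = (2 + 9 + 9 + 5 + 6) / 5 = 31/5 = 6.2
  mean(Y) = (6 + 2 + 7 + 2 + 6) / 5 = 23/5 = 4.6
  x̄ = (6.2, 4.6),  deviation x̄ - mu_0 = (6.2, 4.6) - (4, 6) = (2.2, -1.4).

Step 2 — sample covariance matrix, S[i,j] = (1/(n-1)) · Σ_k (x_{k,i} - mean_i) · (x_{k,j} - mean_j), divisor n-1 = 4:
  S[X,X] = ((-4.2)·(-4.2) + (2.8)·(2.8) + (2.8)·(2.8) + (-1.2)·(-1.2) + (-0.2)·(-0.2)) / 4 = 34.8/4 = 8.7
  S[X,Y] = ((-4.2)·(1.4) + (2.8)·(-2.6) + (2.8)·(2.4) + (-1.2)·(-2.6) + (-0.2)·(1.4)) / 4 = -3.6/4 = -0.9
  S[Y,Y] = ((1.4)·(1.4) + (-2.6)·(-2.6) + (2.4)·(2.4) + (-2.6)·(-2.6) + (1.4)·(1.4)) / 4 = 23.2/4 = 5.8
  S = [[8.7, -0.9],
 [-0.9, 5.8]].

Step 3 — invert S. det(S) = 8.7·5.8 - (-0.9)² = 49.65.
  S^{-1} = (1/det) · [[d, -b], [-b, a]] = [[0.1168, 0.0181],
 [0.0181, 0.1752]].

Step 4 — quadratic form (x̄ - mu_0)^T · S^{-1} · (x̄ - mu_0):
  S^{-1} · (x̄ - mu_0) = (0.2316, -0.2054),
  (x̄ - mu_0)^T · [...] = (2.2)·(0.2316) + (-1.4)·(-0.2054) = 0.7972.

Step 5 — scale by n: T² = 5 · 0.7972 = 3.9859.

T² ≈ 3.9859


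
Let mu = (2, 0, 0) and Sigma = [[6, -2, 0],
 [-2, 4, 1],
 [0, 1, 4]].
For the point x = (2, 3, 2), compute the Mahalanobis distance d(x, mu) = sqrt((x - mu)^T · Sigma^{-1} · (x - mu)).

Step 1 — centre the observation: (x - mu) = (0, 3, 2).

Step 2 — invert Sigma (cofactor / det for 3×3, or solve directly):
  Sigma^{-1} = [[0.2027, 0.1081, -0.027],
 [0.1081, 0.3243, -0.0811],
 [-0.027, -0.0811, 0.2703]].

Step 3 — form the quadratic (x - mu)^T · Sigma^{-1} · (x - mu):
  Sigma^{-1} · (x - mu) = (0.2703, 0.8108, 0.2973).
  (x - mu)^T · [Sigma^{-1} · (x - mu)] = (0)·(0.2703) + (3)·(0.8108) + (2)·(0.2973) = 3.027.

Step 4 — take square root: d = √(3.027) ≈ 1.7398.

d(x, mu) = √(3.027) ≈ 1.7398


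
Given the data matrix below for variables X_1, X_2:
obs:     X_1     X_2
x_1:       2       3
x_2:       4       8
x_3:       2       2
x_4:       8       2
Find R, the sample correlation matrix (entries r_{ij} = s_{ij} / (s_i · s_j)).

Step 1 — column means:
  mean(X_1) = (2 + 4 + 2 + 8) / 4 = 16/4 = 4
  mean(X_2) = (3 + 8 + 2 + 2) / 4 = 15/4 = 3.75

Step 2 — sample variances and covariances s[i,j] = (1/(n-1)) · Σ_k (x_{k,i} - mean_i) · (x_{k,j} - mean_j), with n-1 = 3:
  s[X_1,X_1] = ((-2)·(-2) + (0)·(0) + (-2)·(-2) + (4)·(4)) / 3 = 24/3 = 8
  s[X_1,X_2] = ((-2)·(-0.75) + (0)·(4.25) + (-2)·(-1.75) + (4)·(-1.75)) / 3 = -2/3 = -0.6667
  s[X_2,X_2] = ((-0.75)·(-0.75) + (4.25)·(4.25) + (-1.75)·(-1.75) + (-1.75)·(-1.75)) / 3 = 24.75/3 = 8.25
  Sample standard deviations s_i = √(s[i,i]):
  s(X_1) = √(8) = 2.8284
  s(X_2) = √(8.25) = 2.8723

Step 3 — r_{ij} = s_{ij} / (s_i · s_j):
  r[X_1,X_1] = 1 (diagonal).
  r[X_1,X_2] = -0.6667 / (2.8284 · 2.8723) = -0.6667 / 8.124 = -0.0821
  r[X_2,X_2] = 1 (diagonal).

R is symmetric with unit diagonal. Assembling:

R = [[1, -0.0821],
 [-0.0821, 1]]


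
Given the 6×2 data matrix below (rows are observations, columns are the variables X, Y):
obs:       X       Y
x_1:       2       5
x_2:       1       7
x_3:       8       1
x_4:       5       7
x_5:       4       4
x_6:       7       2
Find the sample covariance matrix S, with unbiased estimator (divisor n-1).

Step 1 — column means:
  mean(X) = (2 + 1 + 8 + 5 + 4 + 7) / 6 = 27/6 = 4.5
  mean(Y) = (5 + 7 + 1 + 7 + 4 + 2) / 6 = 26/6 = 4.3333

Step 2 — sample covariance S[i,j] = (1/(n-1)) · Σ_k (x_{k,i} - mean_i) · (x_{k,j} - mean_j), with n-1 = 5.
  S[X,X] = ((-2.5)·(-2.5) + (-3.5)·(-3.5) + (3.5)·(3.5) + (0.5)·(0.5) + (-0.5)·(-0.5) + (2.5)·(2.5)) / 5 = 37.5/5 = 7.5
  S[X,Y] = ((-2.5)·(0.6667) + (-3.5)·(2.6667) + (3.5)·(-3.3333) + (0.5)·(2.6667) + (-0.5)·(-0.3333) + (2.5)·(-2.3333)) / 5 = -27/5 = -5.4
  S[Y,Y] = ((0.6667)·(0.6667) + (2.6667)·(2.6667) + (-3.3333)·(-3.3333) + (2.6667)·(2.6667) + (-0.3333)·(-0.3333) + (-2.3333)·(-2.3333)) / 5 = 31.3333/5 = 6.2667

S is symmetric (S[j,i] = S[i,j]). Assembling:

S = [[7.5, -5.4],
 [-5.4, 6.2667]]


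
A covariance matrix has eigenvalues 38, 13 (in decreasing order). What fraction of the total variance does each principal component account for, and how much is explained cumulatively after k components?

Step 1 — total variance = trace(Sigma) = Σ λ_i = 38 + 13 = 51.

Step 2 — fraction explained by component i = λ_i / Σ λ:
  PC1: 38/51 = 0.7451
  PC2: 13/51 = 0.2549

Step 3 — cumulative fraction after k components = (λ_1 + ... + λ_k) / Σ λ:
  k = 1: 38/51 = 0.7451
  k = 2: (38 + 13)/51 = 51/51 = 1

Summary (fraction, with percent):

explained: PC1 0.7451 (74.51%), PC2 0.2549 (25.49%);  cumulative: 0.7451, 1


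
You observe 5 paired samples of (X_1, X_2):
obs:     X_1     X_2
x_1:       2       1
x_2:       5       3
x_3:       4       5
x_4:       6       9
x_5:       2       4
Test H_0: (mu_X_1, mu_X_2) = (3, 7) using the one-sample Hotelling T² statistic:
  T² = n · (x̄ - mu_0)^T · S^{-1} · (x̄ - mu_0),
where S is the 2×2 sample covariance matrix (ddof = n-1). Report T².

Step 1 — sample mean vector:
  mean(X_1) = (2 + 5 + 4 + 6 + 2) / 5 = 19/5 = 3.8
  mean(X_2) = (1 + 3 + 5 + 9 + 4) / 5 = 22/5 = 4.4
  x̄ = (3.8, 4.4),  deviation x̄ - mu_0 = (3.8, 4.4) - (3, 7) = (0.8, -2.6).

Step 2 — sample covariance matrix, S[i,j] = (1/(n-1)) · Σ_k (x_{k,i} - mean_i) · (x_{k,j} - mean_j), divisor n-1 = 4:
  S[X_1,X_1] = ((-1.8)·(-1.8) + (1.2)·(1.2) + (0.2)·(0.2) + (2.2)·(2.2) + (-1.8)·(-1.8)) / 4 = 12.8/4 = 3.2
  S[X_1,X_2] = ((-1.8)·(-3.4) + (1.2)·(-1.4) + (0.2)·(0.6) + (2.2)·(4.6) + (-1.8)·(-0.4)) / 4 = 15.4/4 = 3.85
  S[X_2,X_2] = ((-3.4)·(-3.4) + (-1.4)·(-1.4) + (0.6)·(0.6) + (4.6)·(4.6) + (-0.4)·(-0.4)) / 4 = 35.2/4 = 8.8
  S = [[3.2, 3.85],
 [3.85, 8.8]].

Step 3 — invert S. det(S) = 3.2·8.8 - (3.85)² = 13.3375.
  S^{-1} = (1/det) · [[d, -b], [-b, a]] = [[0.6598, -0.2887],
 [-0.2887, 0.2399]].

Step 4 — quadratic form (x̄ - mu_0)^T · S^{-1} · (x̄ - mu_0):
  S^{-1} · (x̄ - mu_0) = (1.2784, -0.8547),
  (x̄ - mu_0)^T · [...] = (0.8)·(1.2784) + (-2.6)·(-0.8547) = 3.245.

Step 5 — scale by n: T² = 5 · 3.245 = 16.2249.

T² ≈ 16.2249


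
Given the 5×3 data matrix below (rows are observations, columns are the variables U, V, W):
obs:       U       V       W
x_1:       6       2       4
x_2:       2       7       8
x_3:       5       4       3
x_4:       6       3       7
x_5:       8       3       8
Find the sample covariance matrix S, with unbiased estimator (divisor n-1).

Step 1 — column means:
  mean(U) = (6 + 2 + 5 + 6 + 8) / 5 = 27/5 = 5.4
  mean(V) = (2 + 7 + 4 + 3 + 3) / 5 = 19/5 = 3.8
  mean(W) = (4 + 8 + 3 + 7 + 8) / 5 = 30/5 = 6

Step 2 — sample covariance S[i,j] = (1/(n-1)) · Σ_k (x_{k,i} - mean_i) · (x_{k,j} - mean_j), with n-1 = 4.
  S[U,U] = ((0.6)·(0.6) + (-3.4)·(-3.4) + (-0.4)·(-0.4) + (0.6)·(0.6) + (2.6)·(2.6)) / 4 = 19.2/4 = 4.8
  S[U,V] = ((0.6)·(-1.8) + (-3.4)·(3.2) + (-0.4)·(0.2) + (0.6)·(-0.8) + (2.6)·(-0.8)) / 4 = -14.6/4 = -3.65
  S[U,W] = ((0.6)·(-2) + (-3.4)·(2) + (-0.4)·(-3) + (0.6)·(1) + (2.6)·(2)) / 4 = -1/4 = -0.25
  S[V,V] = ((-1.8)·(-1.8) + (3.2)·(3.2) + (0.2)·(0.2) + (-0.8)·(-0.8) + (-0.8)·(-0.8)) / 4 = 14.8/4 = 3.7
  S[V,W] = ((-1.8)·(-2) + (3.2)·(2) + (0.2)·(-3) + (-0.8)·(1) + (-0.8)·(2)) / 4 = 7/4 = 1.75
  S[W,W] = ((-2)·(-2) + (2)·(2) + (-3)·(-3) + (1)·(1) + (2)·(2)) / 4 = 22/4 = 5.5

S is symmetric (S[j,i] = S[i,j]). Assembling:

S = [[4.8, -3.65, -0.25],
 [-3.65, 3.7, 1.75],
 [-0.25, 1.75, 5.5]]


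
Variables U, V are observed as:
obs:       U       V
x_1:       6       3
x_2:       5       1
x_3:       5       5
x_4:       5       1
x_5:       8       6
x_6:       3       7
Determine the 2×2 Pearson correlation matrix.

Step 1 — column means:
  mean(U) = (6 + 5 + 5 + 5 + 8 + 3) / 6 = 32/6 = 5.3333
  mean(V) = (3 + 1 + 5 + 1 + 6 + 7) / 6 = 23/6 = 3.8333

Step 2 — sample variances and covariances s[i,j] = (1/(n-1)) · Σ_k (x_{k,i} - mean_i) · (x_{k,j} - mean_j), with n-1 = 5:
  s[U,U] = ((0.6667)·(0.6667) + (-0.3333)·(-0.3333) + (-0.3333)·(-0.3333) + (-0.3333)·(-0.3333) + (2.6667)·(2.6667) + (-2.3333)·(-2.3333)) / 5 = 13.3333/5 = 2.6667
  s[U,V] = ((0.6667)·(-0.8333) + (-0.3333)·(-2.8333) + (-0.3333)·(1.1667) + (-0.3333)·(-2.8333) + (2.6667)·(2.1667) + (-2.3333)·(3.1667)) / 5 = -0.6667/5 = -0.1333
  s[V,V] = ((-0.8333)·(-0.8333) + (-2.8333)·(-2.8333) + (1.1667)·(1.1667) + (-2.8333)·(-2.8333) + (2.1667)·(2.1667) + (3.1667)·(3.1667)) / 5 = 32.8333/5 = 6.5667
  Sample standard deviations s_i = √(s[i,i]):
  s(U) = √(2.6667) = 1.633
  s(V) = √(6.5667) = 2.5626

Step 3 — r_{ij} = s_{ij} / (s_i · s_j):
  r[U,U] = 1 (diagonal).
  r[U,V] = -0.1333 / (1.633 · 2.5626) = -0.1333 / 4.1846 = -0.0319
  r[V,V] = 1 (diagonal).

R is symmetric with unit diagonal. Assembling:

R = [[1, -0.0319],
 [-0.0319, 1]]


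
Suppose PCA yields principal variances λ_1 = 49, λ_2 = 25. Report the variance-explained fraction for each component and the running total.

Step 1 — total variance = trace(Sigma) = Σ λ_i = 49 + 25 = 74.

Step 2 — fraction explained by component i = λ_i / Σ λ:
  PC1: 49/74 = 0.6622
  PC2: 25/74 = 0.3378

Step 3 — cumulative fraction after k components = (λ_1 + ... + λ_k) / Σ λ:
  k = 1: 49/74 = 0.6622
  k = 2: (49 + 25)/74 = 74/74 = 1

Summary (fraction, with percent):

explained: PC1 0.6622 (66.22%), PC2 0.3378 (33.78%);  cumulative: 0.6622, 1


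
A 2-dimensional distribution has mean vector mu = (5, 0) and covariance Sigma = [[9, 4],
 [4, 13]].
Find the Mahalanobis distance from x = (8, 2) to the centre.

Step 1 — centre the observation: (x - mu) = (3, 2).

Step 2 — invert Sigma. det(Sigma) = 9·13 - (4)² = 101.
  Sigma^{-1} = (1/det) · [[d, -b], [-b, a]] = [[0.1287, -0.0396],
 [-0.0396, 0.0891]].

Step 3 — form the quadratic (x - mu)^T · Sigma^{-1} · (x - mu):
  Sigma^{-1} · (x - mu) = (0.3069, 0.0594).
  (x - mu)^T · [Sigma^{-1} · (x - mu)] = (3)·(0.3069) + (2)·(0.0594) = 1.0396.

Step 4 — take square root: d = √(1.0396) ≈ 1.0196.

d(x, mu) = √(1.0396) ≈ 1.0196


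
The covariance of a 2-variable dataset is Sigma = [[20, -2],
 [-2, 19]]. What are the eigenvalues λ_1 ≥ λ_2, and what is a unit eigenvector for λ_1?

Step 1 — characteristic polynomial of 2×2 Sigma:
  det(Sigma - λI) = λ² - trace · λ + det = 0.
  trace = 20 + 19 = 39, det = 20·19 - (-2)² = 376.
Step 2 — discriminant:
  Δ = trace² - 4·det = 1521 - 1504 = 17.
Step 3 — eigenvalues:
  λ = (trace ± √Δ)/2 = (39 ± 4.1231)/2,
  λ_1 = 21.5616,  λ_2 = 17.4384.

Step 4 — unit eigenvector for λ_1: solve (Sigma - λ_1 I)v = 0. First row:
  (20 - 21.5616)·v_x + (-2)·v_y = 0, i.e. (-1.5616)·v_x + (-2)·v_y = 0,
  so v ∝ (b, λ_1 - a) = (-2, 1.5616); multiply by -1 so the first entry is positive: u = (2, -1.5616).
  ||u|| = √((2)² + (-1.5616)²) = √(6.4384) ≈ 2.5374,
  v_1 = u/||u|| ≈ (0.7882, -0.6154) (||v_1|| = 1).

λ_1 = 21.5616,  λ_2 = 17.4384;  v_1 ≈ (0.7882, -0.6154)


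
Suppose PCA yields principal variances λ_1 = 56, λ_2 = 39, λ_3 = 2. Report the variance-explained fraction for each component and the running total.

Step 1 — total variance = trace(Sigma) = Σ λ_i = 56 + 39 + 2 = 97.

Step 2 — fraction explained by component i = λ_i / Σ λ:
  PC1: 56/97 = 0.5773
  PC2: 39/97 = 0.4021
  PC3: 2/97 = 0.0206

Step 3 — cumulative fraction after k components = (λ_1 + ... + λ_k) / Σ λ:
  k = 1: 56/97 = 0.5773
  k = 2: (56 + 39)/97 = 95/97 = 0.9794
  k = 3: (56 + 39 + 2)/97 = 97/97 = 1

Summary (fraction, with percent):

explained: PC1 0.5773 (57.73%), PC2 0.4021 (40.21%), PC3 0.0206 (2.06%);  cumulative: 0.5773, 0.9794, 1


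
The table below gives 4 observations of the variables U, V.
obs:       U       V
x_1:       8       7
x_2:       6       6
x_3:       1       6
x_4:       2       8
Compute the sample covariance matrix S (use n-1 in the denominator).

Step 1 — column means:
  mean(U) = (8 + 6 + 1 + 2) / 4 = 17/4 = 4.25
  mean(V) = (7 + 6 + 6 + 8) / 4 = 27/4 = 6.75

Step 2 — sample covariance S[i,j] = (1/(n-1)) · Σ_k (x_{k,i} - mean_i) · (x_{k,j} - mean_j), with n-1 = 3.
  S[U,U] = ((3.75)·(3.75) + (1.75)·(1.75) + (-3.25)·(-3.25) + (-2.25)·(-2.25)) / 3 = 32.75/3 = 10.9167
  S[U,V] = ((3.75)·(0.25) + (1.75)·(-0.75) + (-3.25)·(-0.75) + (-2.25)·(1.25)) / 3 = -0.75/3 = -0.25
  S[V,V] = ((0.25)·(0.25) + (-0.75)·(-0.75) + (-0.75)·(-0.75) + (1.25)·(1.25)) / 3 = 2.75/3 = 0.9167

S is symmetric (S[j,i] = S[i,j]). Assembling:

S = [[10.9167, -0.25],
 [-0.25, 0.9167]]


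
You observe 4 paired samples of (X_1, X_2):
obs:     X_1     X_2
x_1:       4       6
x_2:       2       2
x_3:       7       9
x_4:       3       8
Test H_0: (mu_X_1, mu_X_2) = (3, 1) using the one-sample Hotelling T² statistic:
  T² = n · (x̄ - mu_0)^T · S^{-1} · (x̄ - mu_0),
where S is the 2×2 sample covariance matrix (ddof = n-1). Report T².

Step 1 — sample mean vector:
  mean(X_1) = (4 + 2 + 7 + 3) / 4 = 16/4 = 4
  mean(X_2) = (6 + 2 + 9 + 8) / 4 = 25/4 = 6.25
  x̄ = (4, 6.25),  deviation x̄ - mu_0 = (4, 6.25) - (3, 1) = (1, 5.25).

Step 2 — sample covariance matrix, S[i,j] = (1/(n-1)) · Σ_k (x_{k,i} - mean_i) · (x_{k,j} - mean_j), divisor n-1 = 3:
  S[X_1,X_1] = ((0)·(0) + (-2)·(-2) + (3)·(3) + (-1)·(-1)) / 3 = 14/3 = 4.6667
  S[X_1,X_2] = ((0)·(-0.25) + (-2)·(-4.25) + (3)·(2.75) + (-1)·(1.75)) / 3 = 15/3 = 5
  S[X_2,X_2] = ((-0.25)·(-0.25) + (-4.25)·(-4.25) + (2.75)·(2.75) + (1.75)·(1.75)) / 3 = 28.75/3 = 9.5833
  S = [[4.6667, 5],
 [5, 9.5833]].

Step 3 — invert S. det(S) = 4.6667·9.5833 - (5)² = 19.7222.
  S^{-1} = (1/det) · [[d, -b], [-b, a]] = [[0.4859, -0.2535],
 [-0.2535, 0.2366]].

Step 4 — quadratic form (x̄ - mu_0)^T · S^{-1} · (x̄ - mu_0):
  S^{-1} · (x̄ - mu_0) = (-0.8451, 0.9887),
  (x̄ - mu_0)^T · [...] = (1)·(-0.8451) + (5.25)·(0.9887) = 4.3458.

Step 5 — scale by n: T² = 4 · 4.3458 = 17.3831.

T² ≈ 17.3831


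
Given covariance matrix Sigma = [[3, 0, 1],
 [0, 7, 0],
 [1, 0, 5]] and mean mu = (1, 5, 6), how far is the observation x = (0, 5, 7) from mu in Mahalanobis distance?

Step 1 — centre the observation: (x - mu) = (-1, 0, 1).

Step 2 — invert Sigma (cofactor / det for 3×3, or solve directly):
  Sigma^{-1} = [[0.3571, 0, -0.0714],
 [0, 0.1429, 0],
 [-0.0714, 0, 0.2143]].

Step 3 — form the quadratic (x - mu)^T · Sigma^{-1} · (x - mu):
  Sigma^{-1} · (x - mu) = (-0.4286, 0, 0.2857).
  (x - mu)^T · [Sigma^{-1} · (x - mu)] = (-1)·(-0.4286) + (0)·(0) + (1)·(0.2857) = 0.7143.

Step 4 — take square root: d = √(0.7143) ≈ 0.8452.

d(x, mu) = √(0.7143) ≈ 0.8452


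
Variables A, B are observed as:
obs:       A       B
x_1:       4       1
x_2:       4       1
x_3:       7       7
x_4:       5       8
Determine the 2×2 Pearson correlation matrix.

Step 1 — column means:
  mean(A) = (4 + 4 + 7 + 5) / 4 = 20/4 = 5
  mean(B) = (1 + 1 + 7 + 8) / 4 = 17/4 = 4.25

Step 2 — sample variances and covariances s[i,j] = (1/(n-1)) · Σ_k (x_{k,i} - mean_i) · (x_{k,j} - mean_j), with n-1 = 3:
  s[A,A] = ((-1)·(-1) + (-1)·(-1) + (2)·(2) + (0)·(0)) / 3 = 6/3 = 2
  s[A,B] = ((-1)·(-3.25) + (-1)·(-3.25) + (2)·(2.75) + (0)·(3.75)) / 3 = 12/3 = 4
  s[B,B] = ((-3.25)·(-3.25) + (-3.25)·(-3.25) + (2.75)·(2.75) + (3.75)·(3.75)) / 3 = 42.75/3 = 14.25
  Sample standard deviations s_i = √(s[i,i]):
  s(A) = √(2) = 1.4142
  s(B) = √(14.25) = 3.7749

Step 3 — r_{ij} = s_{ij} / (s_i · s_j):
  r[A,A] = 1 (diagonal).
  r[A,B] = 4 / (1.4142 · 3.7749) = 4 / 5.3385 = 0.7493
  r[B,B] = 1 (diagonal).

R is symmetric with unit diagonal. Assembling:

R = [[1, 0.7493],
 [0.7493, 1]]


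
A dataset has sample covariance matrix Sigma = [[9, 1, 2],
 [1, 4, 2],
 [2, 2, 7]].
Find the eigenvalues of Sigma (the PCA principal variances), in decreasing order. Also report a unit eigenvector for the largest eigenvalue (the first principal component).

Step 1 — characteristic polynomial p(λ) = det(λI - Sigma) = λ³ - tr·λ² + c_1·λ - det, where tr = trace, c_1 = sum of the principal 2×2 minors, det = det(Sigma):
  tr = 9 + 4 + 7 = 20,
  c_1 = (9·4 - (1)²) + (9·7 - (2)²) + (4·7 - (2)²) = 35 + 59 + 24 = 118,
  det = 9·(4·7 - (2)²) - (1)·((1)·7 - (2)·(2)) + (2)·((1)·(2) - 4·(2)) = 9·(24) - (1)·(3) + (2)·(-6) = 201.
  So p(λ) = λ³ - 20λ² + 118λ - 201.
Step 2 — look for an integer root (rational root theorem: any rational root is an integer divisor of 201). Testing λ = 3:
  p(3) = 27 - 180 + 354 - 201 = 0  ✓
  Dividing out (λ - 3): p(λ) = (λ - 3)(λ² - 17λ + 67).
Step 3 — remaining eigenvalues from the quadratic λ² - 17λ + 67 = 0:
  Δ = 17² - 4·67 = 289 - 268 = 21,  λ = (17 ± √21)/2 = (17 ± 4.5826)/2 ≈ 10.7913 or 6.2087.
  Sorted: λ_1 = 10.7913,  λ_2 = 6.2087,  λ_3 = 3  (check: sum = 20 = tr ✓).

Step 4 — unit eigenvector for λ_1 ≈ 10.7913: v spans the null space of (Sigma - λ_1 I), whose rows are
  r_1 = (-1.7913, 1, 2),  r_2 = (1, -6.7913, 2),  r_3 = (2, 2, -3.7913).
  v is orthogonal to every row, so take v ∝ r_1 × r_2 = ((1)·(2) - (2)·(-6.7913), (2)·(1) - (-1.7913)·(2), (-1.7913)·(-6.7913) - (1)·(1)) ≈ (15.5826, 5.5826, 11.1652).
  Let u = (15.5826, 5.5826, 11.1652).
  ||u|| = √((15.5826)² + (5.5826)² + (11.1652)²) = √(398.6424) ≈ 19.966,  v_1 = u/||u|| ≈ (0.7805, 0.2796, 0.5592) (||v_1|| = 1).

λ_1 = 10.7913,  λ_2 = 6.2087,  λ_3 = 3;  v_1 ≈ (0.7805, 0.2796, 0.5592)


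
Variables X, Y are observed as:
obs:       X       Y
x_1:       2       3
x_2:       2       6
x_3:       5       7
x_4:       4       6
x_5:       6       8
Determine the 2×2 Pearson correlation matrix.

Step 1 — column means:
  mean(X) = (2 + 2 + 5 + 4 + 6) / 5 = 19/5 = 3.8
  mean(Y) = (3 + 6 + 7 + 6 + 8) / 5 = 30/5 = 6

Step 2 — sample variances and covariances s[i,j] = (1/(n-1)) · Σ_k (x_{k,i} - mean_i) · (x_{k,j} - mean_j), with n-1 = 4:
  s[X,X] = ((-1.8)·(-1.8) + (-1.8)·(-1.8) + (1.2)·(1.2) + (0.2)·(0.2) + (2.2)·(2.2)) / 4 = 12.8/4 = 3.2
  s[X,Y] = ((-1.8)·(-3) + (-1.8)·(0) + (1.2)·(1) + (0.2)·(0) + (2.2)·(2)) / 4 = 11/4 = 2.75
  s[Y,Y] = ((-3)·(-3) + (0)·(0) + (1)·(1) + (0)·(0) + (2)·(2)) / 4 = 14/4 = 3.5
  Sample standard deviations s_i = √(s[i,i]):
  s(X) = √(3.2) = 1.7889
  s(Y) = √(3.5) = 1.8708

Step 3 — r_{ij} = s_{ij} / (s_i · s_j):
  r[X,X] = 1 (diagonal).
  r[X,Y] = 2.75 / (1.7889 · 1.8708) = 2.75 / 3.3466 = 0.8217
  r[Y,Y] = 1 (diagonal).

R is symmetric with unit diagonal. Assembling:

R = [[1, 0.8217],
 [0.8217, 1]]


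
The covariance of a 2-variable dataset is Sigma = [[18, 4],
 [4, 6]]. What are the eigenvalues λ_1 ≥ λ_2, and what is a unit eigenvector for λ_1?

Step 1 — characteristic polynomial of 2×2 Sigma:
  det(Sigma - λI) = λ² - trace · λ + det = 0.
  trace = 18 + 6 = 24, det = 18·6 - (4)² = 92.
Step 2 — discriminant:
  Δ = trace² - 4·det = 576 - 368 = 208.
Step 3 — eigenvalues:
  λ = (trace ± √Δ)/2 = (24 ± 14.4222)/2,
  λ_1 = 19.2111,  λ_2 = 4.7889.

Step 4 — unit eigenvector for λ_1: solve (Sigma - λ_1 I)v = 0. First row:
  (18 - 19.2111)·v_x + (4)·v_y = 0, i.e. (-1.2111)·v_x + (4)·v_y = 0,
  so v ∝ (b, λ_1 - a) = (4, 1.2111) = u.
  ||u|| = √((4)² + (1.2111)²) = √(17.4668) ≈ 4.1793,
  v_1 = u/||u|| ≈ (0.9571, 0.2898) (||v_1|| = 1).

λ_1 = 19.2111,  λ_2 = 4.7889;  v_1 ≈ (0.9571, 0.2898)


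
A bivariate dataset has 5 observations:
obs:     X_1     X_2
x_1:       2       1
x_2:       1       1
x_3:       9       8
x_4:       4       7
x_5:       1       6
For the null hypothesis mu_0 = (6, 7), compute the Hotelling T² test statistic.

Step 1 — sample mean vector:
  mean(X_1) = (2 + 1 + 9 + 4 + 1) / 5 = 17/5 = 3.4
  mean(X_2) = (1 + 1 + 8 + 7 + 6) / 5 = 23/5 = 4.6
  x̄ = (3.4, 4.6),  deviation x̄ - mu_0 = (3.4, 4.6) - (6, 7) = (-2.6, -2.4).

Step 2 — sample covariance matrix, S[i,j] = (1/(n-1)) · Σ_k (x_{k,i} - mean_i) · (x_{k,j} - mean_j), divisor n-1 = 4:
  S[X_1,X_1] = ((-1.4)·(-1.4) + (-2.4)·(-2.4) + (5.6)·(5.6) + (0.6)·(0.6) + (-2.4)·(-2.4)) / 4 = 45.2/4 = 11.3
  S[X_1,X_2] = ((-1.4)·(-3.6) + (-2.4)·(-3.6) + (5.6)·(3.4) + (0.6)·(2.4) + (-2.4)·(1.4)) / 4 = 30.8/4 = 7.7
  S[X_2,X_2] = ((-3.6)·(-3.6) + (-3.6)·(-3.6) + (3.4)·(3.4) + (2.4)·(2.4) + (1.4)·(1.4)) / 4 = 45.2/4 = 11.3
  S = [[11.3, 7.7],
 [7.7, 11.3]].

Step 3 — invert S. det(S) = 11.3·11.3 - (7.7)² = 68.4.
  S^{-1} = (1/det) · [[d, -b], [-b, a]] = [[0.1652, -0.1126],
 [-0.1126, 0.1652]].

Step 4 — quadratic form (x̄ - mu_0)^T · S^{-1} · (x̄ - mu_0):
  S^{-1} · (x̄ - mu_0) = (-0.1594, -0.1038),
  (x̄ - mu_0)^T · [...] = (-2.6)·(-0.1594) + (-2.4)·(-0.1038) = 0.6635.

Step 5 — scale by n: T² = 5 · 0.6635 = 3.3173.

T² ≈ 3.3173
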